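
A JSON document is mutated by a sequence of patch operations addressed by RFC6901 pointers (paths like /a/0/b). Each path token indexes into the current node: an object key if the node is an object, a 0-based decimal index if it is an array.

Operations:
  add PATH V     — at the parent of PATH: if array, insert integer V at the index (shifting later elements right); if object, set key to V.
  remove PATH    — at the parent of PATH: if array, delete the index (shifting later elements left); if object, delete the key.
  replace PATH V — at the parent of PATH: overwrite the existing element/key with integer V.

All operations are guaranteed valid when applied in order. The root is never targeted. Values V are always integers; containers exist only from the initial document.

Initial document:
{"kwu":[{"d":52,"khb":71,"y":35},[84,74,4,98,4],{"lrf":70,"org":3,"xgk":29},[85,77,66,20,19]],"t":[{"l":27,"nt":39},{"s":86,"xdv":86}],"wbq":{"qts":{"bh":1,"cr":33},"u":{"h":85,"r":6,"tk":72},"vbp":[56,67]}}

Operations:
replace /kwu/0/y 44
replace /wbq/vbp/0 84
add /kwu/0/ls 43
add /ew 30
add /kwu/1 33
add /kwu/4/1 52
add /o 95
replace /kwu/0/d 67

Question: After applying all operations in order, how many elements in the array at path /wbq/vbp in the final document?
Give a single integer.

Answer: 2

Derivation:
After op 1 (replace /kwu/0/y 44): {"kwu":[{"d":52,"khb":71,"y":44},[84,74,4,98,4],{"lrf":70,"org":3,"xgk":29},[85,77,66,20,19]],"t":[{"l":27,"nt":39},{"s":86,"xdv":86}],"wbq":{"qts":{"bh":1,"cr":33},"u":{"h":85,"r":6,"tk":72},"vbp":[56,67]}}
After op 2 (replace /wbq/vbp/0 84): {"kwu":[{"d":52,"khb":71,"y":44},[84,74,4,98,4],{"lrf":70,"org":3,"xgk":29},[85,77,66,20,19]],"t":[{"l":27,"nt":39},{"s":86,"xdv":86}],"wbq":{"qts":{"bh":1,"cr":33},"u":{"h":85,"r":6,"tk":72},"vbp":[84,67]}}
After op 3 (add /kwu/0/ls 43): {"kwu":[{"d":52,"khb":71,"ls":43,"y":44},[84,74,4,98,4],{"lrf":70,"org":3,"xgk":29},[85,77,66,20,19]],"t":[{"l":27,"nt":39},{"s":86,"xdv":86}],"wbq":{"qts":{"bh":1,"cr":33},"u":{"h":85,"r":6,"tk":72},"vbp":[84,67]}}
After op 4 (add /ew 30): {"ew":30,"kwu":[{"d":52,"khb":71,"ls":43,"y":44},[84,74,4,98,4],{"lrf":70,"org":3,"xgk":29},[85,77,66,20,19]],"t":[{"l":27,"nt":39},{"s":86,"xdv":86}],"wbq":{"qts":{"bh":1,"cr":33},"u":{"h":85,"r":6,"tk":72},"vbp":[84,67]}}
After op 5 (add /kwu/1 33): {"ew":30,"kwu":[{"d":52,"khb":71,"ls":43,"y":44},33,[84,74,4,98,4],{"lrf":70,"org":3,"xgk":29},[85,77,66,20,19]],"t":[{"l":27,"nt":39},{"s":86,"xdv":86}],"wbq":{"qts":{"bh":1,"cr":33},"u":{"h":85,"r":6,"tk":72},"vbp":[84,67]}}
After op 6 (add /kwu/4/1 52): {"ew":30,"kwu":[{"d":52,"khb":71,"ls":43,"y":44},33,[84,74,4,98,4],{"lrf":70,"org":3,"xgk":29},[85,52,77,66,20,19]],"t":[{"l":27,"nt":39},{"s":86,"xdv":86}],"wbq":{"qts":{"bh":1,"cr":33},"u":{"h":85,"r":6,"tk":72},"vbp":[84,67]}}
After op 7 (add /o 95): {"ew":30,"kwu":[{"d":52,"khb":71,"ls":43,"y":44},33,[84,74,4,98,4],{"lrf":70,"org":3,"xgk":29},[85,52,77,66,20,19]],"o":95,"t":[{"l":27,"nt":39},{"s":86,"xdv":86}],"wbq":{"qts":{"bh":1,"cr":33},"u":{"h":85,"r":6,"tk":72},"vbp":[84,67]}}
After op 8 (replace /kwu/0/d 67): {"ew":30,"kwu":[{"d":67,"khb":71,"ls":43,"y":44},33,[84,74,4,98,4],{"lrf":70,"org":3,"xgk":29},[85,52,77,66,20,19]],"o":95,"t":[{"l":27,"nt":39},{"s":86,"xdv":86}],"wbq":{"qts":{"bh":1,"cr":33},"u":{"h":85,"r":6,"tk":72},"vbp":[84,67]}}
Size at path /wbq/vbp: 2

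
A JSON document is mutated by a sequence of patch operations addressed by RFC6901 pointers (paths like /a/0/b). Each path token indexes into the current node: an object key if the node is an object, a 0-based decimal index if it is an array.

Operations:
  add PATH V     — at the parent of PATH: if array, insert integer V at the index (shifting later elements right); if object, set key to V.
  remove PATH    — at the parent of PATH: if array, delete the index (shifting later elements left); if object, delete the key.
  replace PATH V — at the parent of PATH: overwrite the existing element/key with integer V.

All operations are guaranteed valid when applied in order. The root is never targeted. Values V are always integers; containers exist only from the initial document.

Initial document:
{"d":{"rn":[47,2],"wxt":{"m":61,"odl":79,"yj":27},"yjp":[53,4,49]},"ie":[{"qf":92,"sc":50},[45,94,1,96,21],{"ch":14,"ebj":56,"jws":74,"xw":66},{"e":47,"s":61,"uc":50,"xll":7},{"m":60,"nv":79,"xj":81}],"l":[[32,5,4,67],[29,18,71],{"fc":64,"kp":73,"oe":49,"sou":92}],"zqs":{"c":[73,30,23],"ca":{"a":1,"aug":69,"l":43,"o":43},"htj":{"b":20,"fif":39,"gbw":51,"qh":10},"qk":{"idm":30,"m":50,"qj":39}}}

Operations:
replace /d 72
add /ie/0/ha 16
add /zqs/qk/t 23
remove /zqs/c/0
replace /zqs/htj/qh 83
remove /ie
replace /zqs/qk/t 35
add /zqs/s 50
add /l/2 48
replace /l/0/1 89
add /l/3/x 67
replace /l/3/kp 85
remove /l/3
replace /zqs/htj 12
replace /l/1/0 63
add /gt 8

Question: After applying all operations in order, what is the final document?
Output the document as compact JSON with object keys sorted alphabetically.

Answer: {"d":72,"gt":8,"l":[[32,89,4,67],[63,18,71],48],"zqs":{"c":[30,23],"ca":{"a":1,"aug":69,"l":43,"o":43},"htj":12,"qk":{"idm":30,"m":50,"qj":39,"t":35},"s":50}}

Derivation:
After op 1 (replace /d 72): {"d":72,"ie":[{"qf":92,"sc":50},[45,94,1,96,21],{"ch":14,"ebj":56,"jws":74,"xw":66},{"e":47,"s":61,"uc":50,"xll":7},{"m":60,"nv":79,"xj":81}],"l":[[32,5,4,67],[29,18,71],{"fc":64,"kp":73,"oe":49,"sou":92}],"zqs":{"c":[73,30,23],"ca":{"a":1,"aug":69,"l":43,"o":43},"htj":{"b":20,"fif":39,"gbw":51,"qh":10},"qk":{"idm":30,"m":50,"qj":39}}}
After op 2 (add /ie/0/ha 16): {"d":72,"ie":[{"ha":16,"qf":92,"sc":50},[45,94,1,96,21],{"ch":14,"ebj":56,"jws":74,"xw":66},{"e":47,"s":61,"uc":50,"xll":7},{"m":60,"nv":79,"xj":81}],"l":[[32,5,4,67],[29,18,71],{"fc":64,"kp":73,"oe":49,"sou":92}],"zqs":{"c":[73,30,23],"ca":{"a":1,"aug":69,"l":43,"o":43},"htj":{"b":20,"fif":39,"gbw":51,"qh":10},"qk":{"idm":30,"m":50,"qj":39}}}
After op 3 (add /zqs/qk/t 23): {"d":72,"ie":[{"ha":16,"qf":92,"sc":50},[45,94,1,96,21],{"ch":14,"ebj":56,"jws":74,"xw":66},{"e":47,"s":61,"uc":50,"xll":7},{"m":60,"nv":79,"xj":81}],"l":[[32,5,4,67],[29,18,71],{"fc":64,"kp":73,"oe":49,"sou":92}],"zqs":{"c":[73,30,23],"ca":{"a":1,"aug":69,"l":43,"o":43},"htj":{"b":20,"fif":39,"gbw":51,"qh":10},"qk":{"idm":30,"m":50,"qj":39,"t":23}}}
After op 4 (remove /zqs/c/0): {"d":72,"ie":[{"ha":16,"qf":92,"sc":50},[45,94,1,96,21],{"ch":14,"ebj":56,"jws":74,"xw":66},{"e":47,"s":61,"uc":50,"xll":7},{"m":60,"nv":79,"xj":81}],"l":[[32,5,4,67],[29,18,71],{"fc":64,"kp":73,"oe":49,"sou":92}],"zqs":{"c":[30,23],"ca":{"a":1,"aug":69,"l":43,"o":43},"htj":{"b":20,"fif":39,"gbw":51,"qh":10},"qk":{"idm":30,"m":50,"qj":39,"t":23}}}
After op 5 (replace /zqs/htj/qh 83): {"d":72,"ie":[{"ha":16,"qf":92,"sc":50},[45,94,1,96,21],{"ch":14,"ebj":56,"jws":74,"xw":66},{"e":47,"s":61,"uc":50,"xll":7},{"m":60,"nv":79,"xj":81}],"l":[[32,5,4,67],[29,18,71],{"fc":64,"kp":73,"oe":49,"sou":92}],"zqs":{"c":[30,23],"ca":{"a":1,"aug":69,"l":43,"o":43},"htj":{"b":20,"fif":39,"gbw":51,"qh":83},"qk":{"idm":30,"m":50,"qj":39,"t":23}}}
After op 6 (remove /ie): {"d":72,"l":[[32,5,4,67],[29,18,71],{"fc":64,"kp":73,"oe":49,"sou":92}],"zqs":{"c":[30,23],"ca":{"a":1,"aug":69,"l":43,"o":43},"htj":{"b":20,"fif":39,"gbw":51,"qh":83},"qk":{"idm":30,"m":50,"qj":39,"t":23}}}
After op 7 (replace /zqs/qk/t 35): {"d":72,"l":[[32,5,4,67],[29,18,71],{"fc":64,"kp":73,"oe":49,"sou":92}],"zqs":{"c":[30,23],"ca":{"a":1,"aug":69,"l":43,"o":43},"htj":{"b":20,"fif":39,"gbw":51,"qh":83},"qk":{"idm":30,"m":50,"qj":39,"t":35}}}
After op 8 (add /zqs/s 50): {"d":72,"l":[[32,5,4,67],[29,18,71],{"fc":64,"kp":73,"oe":49,"sou":92}],"zqs":{"c":[30,23],"ca":{"a":1,"aug":69,"l":43,"o":43},"htj":{"b":20,"fif":39,"gbw":51,"qh":83},"qk":{"idm":30,"m":50,"qj":39,"t":35},"s":50}}
After op 9 (add /l/2 48): {"d":72,"l":[[32,5,4,67],[29,18,71],48,{"fc":64,"kp":73,"oe":49,"sou":92}],"zqs":{"c":[30,23],"ca":{"a":1,"aug":69,"l":43,"o":43},"htj":{"b":20,"fif":39,"gbw":51,"qh":83},"qk":{"idm":30,"m":50,"qj":39,"t":35},"s":50}}
After op 10 (replace /l/0/1 89): {"d":72,"l":[[32,89,4,67],[29,18,71],48,{"fc":64,"kp":73,"oe":49,"sou":92}],"zqs":{"c":[30,23],"ca":{"a":1,"aug":69,"l":43,"o":43},"htj":{"b":20,"fif":39,"gbw":51,"qh":83},"qk":{"idm":30,"m":50,"qj":39,"t":35},"s":50}}
After op 11 (add /l/3/x 67): {"d":72,"l":[[32,89,4,67],[29,18,71],48,{"fc":64,"kp":73,"oe":49,"sou":92,"x":67}],"zqs":{"c":[30,23],"ca":{"a":1,"aug":69,"l":43,"o":43},"htj":{"b":20,"fif":39,"gbw":51,"qh":83},"qk":{"idm":30,"m":50,"qj":39,"t":35},"s":50}}
After op 12 (replace /l/3/kp 85): {"d":72,"l":[[32,89,4,67],[29,18,71],48,{"fc":64,"kp":85,"oe":49,"sou":92,"x":67}],"zqs":{"c":[30,23],"ca":{"a":1,"aug":69,"l":43,"o":43},"htj":{"b":20,"fif":39,"gbw":51,"qh":83},"qk":{"idm":30,"m":50,"qj":39,"t":35},"s":50}}
After op 13 (remove /l/3): {"d":72,"l":[[32,89,4,67],[29,18,71],48],"zqs":{"c":[30,23],"ca":{"a":1,"aug":69,"l":43,"o":43},"htj":{"b":20,"fif":39,"gbw":51,"qh":83},"qk":{"idm":30,"m":50,"qj":39,"t":35},"s":50}}
After op 14 (replace /zqs/htj 12): {"d":72,"l":[[32,89,4,67],[29,18,71],48],"zqs":{"c":[30,23],"ca":{"a":1,"aug":69,"l":43,"o":43},"htj":12,"qk":{"idm":30,"m":50,"qj":39,"t":35},"s":50}}
After op 15 (replace /l/1/0 63): {"d":72,"l":[[32,89,4,67],[63,18,71],48],"zqs":{"c":[30,23],"ca":{"a":1,"aug":69,"l":43,"o":43},"htj":12,"qk":{"idm":30,"m":50,"qj":39,"t":35},"s":50}}
After op 16 (add /gt 8): {"d":72,"gt":8,"l":[[32,89,4,67],[63,18,71],48],"zqs":{"c":[30,23],"ca":{"a":1,"aug":69,"l":43,"o":43},"htj":12,"qk":{"idm":30,"m":50,"qj":39,"t":35},"s":50}}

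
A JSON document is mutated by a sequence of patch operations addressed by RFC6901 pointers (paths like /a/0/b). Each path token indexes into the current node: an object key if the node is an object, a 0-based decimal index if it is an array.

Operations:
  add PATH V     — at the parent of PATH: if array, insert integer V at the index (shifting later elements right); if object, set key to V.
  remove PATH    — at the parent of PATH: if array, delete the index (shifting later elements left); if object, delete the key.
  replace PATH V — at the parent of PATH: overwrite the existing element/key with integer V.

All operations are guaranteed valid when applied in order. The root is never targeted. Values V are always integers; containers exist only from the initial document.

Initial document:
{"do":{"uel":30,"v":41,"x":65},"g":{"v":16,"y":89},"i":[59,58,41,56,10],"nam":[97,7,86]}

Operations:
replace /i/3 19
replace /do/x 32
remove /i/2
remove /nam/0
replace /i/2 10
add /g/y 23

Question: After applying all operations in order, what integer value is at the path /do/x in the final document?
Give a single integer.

After op 1 (replace /i/3 19): {"do":{"uel":30,"v":41,"x":65},"g":{"v":16,"y":89},"i":[59,58,41,19,10],"nam":[97,7,86]}
After op 2 (replace /do/x 32): {"do":{"uel":30,"v":41,"x":32},"g":{"v":16,"y":89},"i":[59,58,41,19,10],"nam":[97,7,86]}
After op 3 (remove /i/2): {"do":{"uel":30,"v":41,"x":32},"g":{"v":16,"y":89},"i":[59,58,19,10],"nam":[97,7,86]}
After op 4 (remove /nam/0): {"do":{"uel":30,"v":41,"x":32},"g":{"v":16,"y":89},"i":[59,58,19,10],"nam":[7,86]}
After op 5 (replace /i/2 10): {"do":{"uel":30,"v":41,"x":32},"g":{"v":16,"y":89},"i":[59,58,10,10],"nam":[7,86]}
After op 6 (add /g/y 23): {"do":{"uel":30,"v":41,"x":32},"g":{"v":16,"y":23},"i":[59,58,10,10],"nam":[7,86]}
Value at /do/x: 32

Answer: 32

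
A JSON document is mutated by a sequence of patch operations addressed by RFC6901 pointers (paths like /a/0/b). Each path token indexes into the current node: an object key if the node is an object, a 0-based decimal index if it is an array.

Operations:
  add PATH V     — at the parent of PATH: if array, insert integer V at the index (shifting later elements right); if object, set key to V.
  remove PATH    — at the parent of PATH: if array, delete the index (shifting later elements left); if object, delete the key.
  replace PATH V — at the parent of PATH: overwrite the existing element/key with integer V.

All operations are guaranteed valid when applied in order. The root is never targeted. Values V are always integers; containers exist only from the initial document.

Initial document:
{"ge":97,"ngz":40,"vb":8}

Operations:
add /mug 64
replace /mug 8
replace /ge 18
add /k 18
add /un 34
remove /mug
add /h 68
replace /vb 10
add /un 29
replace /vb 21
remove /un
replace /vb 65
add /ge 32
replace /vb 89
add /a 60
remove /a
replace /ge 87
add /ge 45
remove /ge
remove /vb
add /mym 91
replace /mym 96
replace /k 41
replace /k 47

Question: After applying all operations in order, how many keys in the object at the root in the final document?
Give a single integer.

Answer: 4

Derivation:
After op 1 (add /mug 64): {"ge":97,"mug":64,"ngz":40,"vb":8}
After op 2 (replace /mug 8): {"ge":97,"mug":8,"ngz":40,"vb":8}
After op 3 (replace /ge 18): {"ge":18,"mug":8,"ngz":40,"vb":8}
After op 4 (add /k 18): {"ge":18,"k":18,"mug":8,"ngz":40,"vb":8}
After op 5 (add /un 34): {"ge":18,"k":18,"mug":8,"ngz":40,"un":34,"vb":8}
After op 6 (remove /mug): {"ge":18,"k":18,"ngz":40,"un":34,"vb":8}
After op 7 (add /h 68): {"ge":18,"h":68,"k":18,"ngz":40,"un":34,"vb":8}
After op 8 (replace /vb 10): {"ge":18,"h":68,"k":18,"ngz":40,"un":34,"vb":10}
After op 9 (add /un 29): {"ge":18,"h":68,"k":18,"ngz":40,"un":29,"vb":10}
After op 10 (replace /vb 21): {"ge":18,"h":68,"k":18,"ngz":40,"un":29,"vb":21}
After op 11 (remove /un): {"ge":18,"h":68,"k":18,"ngz":40,"vb":21}
After op 12 (replace /vb 65): {"ge":18,"h":68,"k":18,"ngz":40,"vb":65}
After op 13 (add /ge 32): {"ge":32,"h":68,"k":18,"ngz":40,"vb":65}
After op 14 (replace /vb 89): {"ge":32,"h":68,"k":18,"ngz":40,"vb":89}
After op 15 (add /a 60): {"a":60,"ge":32,"h":68,"k":18,"ngz":40,"vb":89}
After op 16 (remove /a): {"ge":32,"h":68,"k":18,"ngz":40,"vb":89}
After op 17 (replace /ge 87): {"ge":87,"h":68,"k":18,"ngz":40,"vb":89}
After op 18 (add /ge 45): {"ge":45,"h":68,"k":18,"ngz":40,"vb":89}
After op 19 (remove /ge): {"h":68,"k":18,"ngz":40,"vb":89}
After op 20 (remove /vb): {"h":68,"k":18,"ngz":40}
After op 21 (add /mym 91): {"h":68,"k":18,"mym":91,"ngz":40}
After op 22 (replace /mym 96): {"h":68,"k":18,"mym":96,"ngz":40}
After op 23 (replace /k 41): {"h":68,"k":41,"mym":96,"ngz":40}
After op 24 (replace /k 47): {"h":68,"k":47,"mym":96,"ngz":40}
Size at the root: 4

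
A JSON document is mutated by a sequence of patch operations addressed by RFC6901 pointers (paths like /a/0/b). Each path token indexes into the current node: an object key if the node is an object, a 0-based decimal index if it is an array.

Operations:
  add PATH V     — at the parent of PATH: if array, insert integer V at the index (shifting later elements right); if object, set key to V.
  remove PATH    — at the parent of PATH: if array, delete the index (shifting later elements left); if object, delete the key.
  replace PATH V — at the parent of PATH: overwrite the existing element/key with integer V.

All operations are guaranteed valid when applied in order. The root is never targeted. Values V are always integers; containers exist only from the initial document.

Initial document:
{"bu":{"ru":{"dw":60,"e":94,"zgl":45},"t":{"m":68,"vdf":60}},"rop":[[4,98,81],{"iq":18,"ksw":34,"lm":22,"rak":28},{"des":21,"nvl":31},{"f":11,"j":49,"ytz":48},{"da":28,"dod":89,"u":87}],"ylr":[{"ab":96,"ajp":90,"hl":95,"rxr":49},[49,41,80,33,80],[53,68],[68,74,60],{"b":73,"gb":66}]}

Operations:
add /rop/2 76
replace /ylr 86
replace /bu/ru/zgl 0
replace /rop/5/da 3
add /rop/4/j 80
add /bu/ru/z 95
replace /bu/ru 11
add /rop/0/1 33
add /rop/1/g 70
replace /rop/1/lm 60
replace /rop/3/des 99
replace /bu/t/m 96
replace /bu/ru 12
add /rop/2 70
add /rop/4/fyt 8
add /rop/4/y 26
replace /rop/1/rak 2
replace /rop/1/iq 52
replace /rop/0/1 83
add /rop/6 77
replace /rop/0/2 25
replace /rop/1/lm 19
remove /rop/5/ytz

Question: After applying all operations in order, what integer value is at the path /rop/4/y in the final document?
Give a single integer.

Answer: 26

Derivation:
After op 1 (add /rop/2 76): {"bu":{"ru":{"dw":60,"e":94,"zgl":45},"t":{"m":68,"vdf":60}},"rop":[[4,98,81],{"iq":18,"ksw":34,"lm":22,"rak":28},76,{"des":21,"nvl":31},{"f":11,"j":49,"ytz":48},{"da":28,"dod":89,"u":87}],"ylr":[{"ab":96,"ajp":90,"hl":95,"rxr":49},[49,41,80,33,80],[53,68],[68,74,60],{"b":73,"gb":66}]}
After op 2 (replace /ylr 86): {"bu":{"ru":{"dw":60,"e":94,"zgl":45},"t":{"m":68,"vdf":60}},"rop":[[4,98,81],{"iq":18,"ksw":34,"lm":22,"rak":28},76,{"des":21,"nvl":31},{"f":11,"j":49,"ytz":48},{"da":28,"dod":89,"u":87}],"ylr":86}
After op 3 (replace /bu/ru/zgl 0): {"bu":{"ru":{"dw":60,"e":94,"zgl":0},"t":{"m":68,"vdf":60}},"rop":[[4,98,81],{"iq":18,"ksw":34,"lm":22,"rak":28},76,{"des":21,"nvl":31},{"f":11,"j":49,"ytz":48},{"da":28,"dod":89,"u":87}],"ylr":86}
After op 4 (replace /rop/5/da 3): {"bu":{"ru":{"dw":60,"e":94,"zgl":0},"t":{"m":68,"vdf":60}},"rop":[[4,98,81],{"iq":18,"ksw":34,"lm":22,"rak":28},76,{"des":21,"nvl":31},{"f":11,"j":49,"ytz":48},{"da":3,"dod":89,"u":87}],"ylr":86}
After op 5 (add /rop/4/j 80): {"bu":{"ru":{"dw":60,"e":94,"zgl":0},"t":{"m":68,"vdf":60}},"rop":[[4,98,81],{"iq":18,"ksw":34,"lm":22,"rak":28},76,{"des":21,"nvl":31},{"f":11,"j":80,"ytz":48},{"da":3,"dod":89,"u":87}],"ylr":86}
After op 6 (add /bu/ru/z 95): {"bu":{"ru":{"dw":60,"e":94,"z":95,"zgl":0},"t":{"m":68,"vdf":60}},"rop":[[4,98,81],{"iq":18,"ksw":34,"lm":22,"rak":28},76,{"des":21,"nvl":31},{"f":11,"j":80,"ytz":48},{"da":3,"dod":89,"u":87}],"ylr":86}
After op 7 (replace /bu/ru 11): {"bu":{"ru":11,"t":{"m":68,"vdf":60}},"rop":[[4,98,81],{"iq":18,"ksw":34,"lm":22,"rak":28},76,{"des":21,"nvl":31},{"f":11,"j":80,"ytz":48},{"da":3,"dod":89,"u":87}],"ylr":86}
After op 8 (add /rop/0/1 33): {"bu":{"ru":11,"t":{"m":68,"vdf":60}},"rop":[[4,33,98,81],{"iq":18,"ksw":34,"lm":22,"rak":28},76,{"des":21,"nvl":31},{"f":11,"j":80,"ytz":48},{"da":3,"dod":89,"u":87}],"ylr":86}
After op 9 (add /rop/1/g 70): {"bu":{"ru":11,"t":{"m":68,"vdf":60}},"rop":[[4,33,98,81],{"g":70,"iq":18,"ksw":34,"lm":22,"rak":28},76,{"des":21,"nvl":31},{"f":11,"j":80,"ytz":48},{"da":3,"dod":89,"u":87}],"ylr":86}
After op 10 (replace /rop/1/lm 60): {"bu":{"ru":11,"t":{"m":68,"vdf":60}},"rop":[[4,33,98,81],{"g":70,"iq":18,"ksw":34,"lm":60,"rak":28},76,{"des":21,"nvl":31},{"f":11,"j":80,"ytz":48},{"da":3,"dod":89,"u":87}],"ylr":86}
After op 11 (replace /rop/3/des 99): {"bu":{"ru":11,"t":{"m":68,"vdf":60}},"rop":[[4,33,98,81],{"g":70,"iq":18,"ksw":34,"lm":60,"rak":28},76,{"des":99,"nvl":31},{"f":11,"j":80,"ytz":48},{"da":3,"dod":89,"u":87}],"ylr":86}
After op 12 (replace /bu/t/m 96): {"bu":{"ru":11,"t":{"m":96,"vdf":60}},"rop":[[4,33,98,81],{"g":70,"iq":18,"ksw":34,"lm":60,"rak":28},76,{"des":99,"nvl":31},{"f":11,"j":80,"ytz":48},{"da":3,"dod":89,"u":87}],"ylr":86}
After op 13 (replace /bu/ru 12): {"bu":{"ru":12,"t":{"m":96,"vdf":60}},"rop":[[4,33,98,81],{"g":70,"iq":18,"ksw":34,"lm":60,"rak":28},76,{"des":99,"nvl":31},{"f":11,"j":80,"ytz":48},{"da":3,"dod":89,"u":87}],"ylr":86}
After op 14 (add /rop/2 70): {"bu":{"ru":12,"t":{"m":96,"vdf":60}},"rop":[[4,33,98,81],{"g":70,"iq":18,"ksw":34,"lm":60,"rak":28},70,76,{"des":99,"nvl":31},{"f":11,"j":80,"ytz":48},{"da":3,"dod":89,"u":87}],"ylr":86}
After op 15 (add /rop/4/fyt 8): {"bu":{"ru":12,"t":{"m":96,"vdf":60}},"rop":[[4,33,98,81],{"g":70,"iq":18,"ksw":34,"lm":60,"rak":28},70,76,{"des":99,"fyt":8,"nvl":31},{"f":11,"j":80,"ytz":48},{"da":3,"dod":89,"u":87}],"ylr":86}
After op 16 (add /rop/4/y 26): {"bu":{"ru":12,"t":{"m":96,"vdf":60}},"rop":[[4,33,98,81],{"g":70,"iq":18,"ksw":34,"lm":60,"rak":28},70,76,{"des":99,"fyt":8,"nvl":31,"y":26},{"f":11,"j":80,"ytz":48},{"da":3,"dod":89,"u":87}],"ylr":86}
After op 17 (replace /rop/1/rak 2): {"bu":{"ru":12,"t":{"m":96,"vdf":60}},"rop":[[4,33,98,81],{"g":70,"iq":18,"ksw":34,"lm":60,"rak":2},70,76,{"des":99,"fyt":8,"nvl":31,"y":26},{"f":11,"j":80,"ytz":48},{"da":3,"dod":89,"u":87}],"ylr":86}
After op 18 (replace /rop/1/iq 52): {"bu":{"ru":12,"t":{"m":96,"vdf":60}},"rop":[[4,33,98,81],{"g":70,"iq":52,"ksw":34,"lm":60,"rak":2},70,76,{"des":99,"fyt":8,"nvl":31,"y":26},{"f":11,"j":80,"ytz":48},{"da":3,"dod":89,"u":87}],"ylr":86}
After op 19 (replace /rop/0/1 83): {"bu":{"ru":12,"t":{"m":96,"vdf":60}},"rop":[[4,83,98,81],{"g":70,"iq":52,"ksw":34,"lm":60,"rak":2},70,76,{"des":99,"fyt":8,"nvl":31,"y":26},{"f":11,"j":80,"ytz":48},{"da":3,"dod":89,"u":87}],"ylr":86}
After op 20 (add /rop/6 77): {"bu":{"ru":12,"t":{"m":96,"vdf":60}},"rop":[[4,83,98,81],{"g":70,"iq":52,"ksw":34,"lm":60,"rak":2},70,76,{"des":99,"fyt":8,"nvl":31,"y":26},{"f":11,"j":80,"ytz":48},77,{"da":3,"dod":89,"u":87}],"ylr":86}
After op 21 (replace /rop/0/2 25): {"bu":{"ru":12,"t":{"m":96,"vdf":60}},"rop":[[4,83,25,81],{"g":70,"iq":52,"ksw":34,"lm":60,"rak":2},70,76,{"des":99,"fyt":8,"nvl":31,"y":26},{"f":11,"j":80,"ytz":48},77,{"da":3,"dod":89,"u":87}],"ylr":86}
After op 22 (replace /rop/1/lm 19): {"bu":{"ru":12,"t":{"m":96,"vdf":60}},"rop":[[4,83,25,81],{"g":70,"iq":52,"ksw":34,"lm":19,"rak":2},70,76,{"des":99,"fyt":8,"nvl":31,"y":26},{"f":11,"j":80,"ytz":48},77,{"da":3,"dod":89,"u":87}],"ylr":86}
After op 23 (remove /rop/5/ytz): {"bu":{"ru":12,"t":{"m":96,"vdf":60}},"rop":[[4,83,25,81],{"g":70,"iq":52,"ksw":34,"lm":19,"rak":2},70,76,{"des":99,"fyt":8,"nvl":31,"y":26},{"f":11,"j":80},77,{"da":3,"dod":89,"u":87}],"ylr":86}
Value at /rop/4/y: 26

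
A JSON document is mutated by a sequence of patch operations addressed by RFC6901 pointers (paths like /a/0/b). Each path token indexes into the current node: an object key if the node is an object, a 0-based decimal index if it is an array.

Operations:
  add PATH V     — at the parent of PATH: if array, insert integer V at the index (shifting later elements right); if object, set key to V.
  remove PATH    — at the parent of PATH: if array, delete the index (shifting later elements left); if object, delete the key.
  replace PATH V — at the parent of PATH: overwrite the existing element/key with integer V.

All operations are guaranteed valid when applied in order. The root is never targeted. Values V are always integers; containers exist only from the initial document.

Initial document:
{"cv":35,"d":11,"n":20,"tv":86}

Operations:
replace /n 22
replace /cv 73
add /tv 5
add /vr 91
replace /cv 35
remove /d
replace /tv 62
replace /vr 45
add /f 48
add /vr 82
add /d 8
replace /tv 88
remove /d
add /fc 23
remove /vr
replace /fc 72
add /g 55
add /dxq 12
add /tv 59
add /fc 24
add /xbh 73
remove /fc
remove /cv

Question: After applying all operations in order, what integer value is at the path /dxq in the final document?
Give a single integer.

Answer: 12

Derivation:
After op 1 (replace /n 22): {"cv":35,"d":11,"n":22,"tv":86}
After op 2 (replace /cv 73): {"cv":73,"d":11,"n":22,"tv":86}
After op 3 (add /tv 5): {"cv":73,"d":11,"n":22,"tv":5}
After op 4 (add /vr 91): {"cv":73,"d":11,"n":22,"tv":5,"vr":91}
After op 5 (replace /cv 35): {"cv":35,"d":11,"n":22,"tv":5,"vr":91}
After op 6 (remove /d): {"cv":35,"n":22,"tv":5,"vr":91}
After op 7 (replace /tv 62): {"cv":35,"n":22,"tv":62,"vr":91}
After op 8 (replace /vr 45): {"cv":35,"n":22,"tv":62,"vr":45}
After op 9 (add /f 48): {"cv":35,"f":48,"n":22,"tv":62,"vr":45}
After op 10 (add /vr 82): {"cv":35,"f":48,"n":22,"tv":62,"vr":82}
After op 11 (add /d 8): {"cv":35,"d":8,"f":48,"n":22,"tv":62,"vr":82}
After op 12 (replace /tv 88): {"cv":35,"d":8,"f":48,"n":22,"tv":88,"vr":82}
After op 13 (remove /d): {"cv":35,"f":48,"n":22,"tv":88,"vr":82}
After op 14 (add /fc 23): {"cv":35,"f":48,"fc":23,"n":22,"tv":88,"vr":82}
After op 15 (remove /vr): {"cv":35,"f":48,"fc":23,"n":22,"tv":88}
After op 16 (replace /fc 72): {"cv":35,"f":48,"fc":72,"n":22,"tv":88}
After op 17 (add /g 55): {"cv":35,"f":48,"fc":72,"g":55,"n":22,"tv":88}
After op 18 (add /dxq 12): {"cv":35,"dxq":12,"f":48,"fc":72,"g":55,"n":22,"tv":88}
After op 19 (add /tv 59): {"cv":35,"dxq":12,"f":48,"fc":72,"g":55,"n":22,"tv":59}
After op 20 (add /fc 24): {"cv":35,"dxq":12,"f":48,"fc":24,"g":55,"n":22,"tv":59}
After op 21 (add /xbh 73): {"cv":35,"dxq":12,"f":48,"fc":24,"g":55,"n":22,"tv":59,"xbh":73}
After op 22 (remove /fc): {"cv":35,"dxq":12,"f":48,"g":55,"n":22,"tv":59,"xbh":73}
After op 23 (remove /cv): {"dxq":12,"f":48,"g":55,"n":22,"tv":59,"xbh":73}
Value at /dxq: 12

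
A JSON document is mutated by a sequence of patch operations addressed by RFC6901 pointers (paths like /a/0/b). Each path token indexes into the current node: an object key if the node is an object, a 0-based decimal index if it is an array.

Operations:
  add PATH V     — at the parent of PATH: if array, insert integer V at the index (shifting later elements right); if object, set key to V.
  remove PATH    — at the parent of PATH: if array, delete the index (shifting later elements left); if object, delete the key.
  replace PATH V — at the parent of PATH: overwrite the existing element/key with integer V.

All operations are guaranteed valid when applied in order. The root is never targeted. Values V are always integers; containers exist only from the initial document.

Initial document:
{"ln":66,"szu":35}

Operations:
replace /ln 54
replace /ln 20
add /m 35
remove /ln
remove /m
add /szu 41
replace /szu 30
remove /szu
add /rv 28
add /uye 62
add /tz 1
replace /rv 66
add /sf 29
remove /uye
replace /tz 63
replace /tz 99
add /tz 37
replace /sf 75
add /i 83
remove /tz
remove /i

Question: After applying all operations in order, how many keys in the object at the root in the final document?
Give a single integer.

Answer: 2

Derivation:
After op 1 (replace /ln 54): {"ln":54,"szu":35}
After op 2 (replace /ln 20): {"ln":20,"szu":35}
After op 3 (add /m 35): {"ln":20,"m":35,"szu":35}
After op 4 (remove /ln): {"m":35,"szu":35}
After op 5 (remove /m): {"szu":35}
After op 6 (add /szu 41): {"szu":41}
After op 7 (replace /szu 30): {"szu":30}
After op 8 (remove /szu): {}
After op 9 (add /rv 28): {"rv":28}
After op 10 (add /uye 62): {"rv":28,"uye":62}
After op 11 (add /tz 1): {"rv":28,"tz":1,"uye":62}
After op 12 (replace /rv 66): {"rv":66,"tz":1,"uye":62}
After op 13 (add /sf 29): {"rv":66,"sf":29,"tz":1,"uye":62}
After op 14 (remove /uye): {"rv":66,"sf":29,"tz":1}
After op 15 (replace /tz 63): {"rv":66,"sf":29,"tz":63}
After op 16 (replace /tz 99): {"rv":66,"sf":29,"tz":99}
After op 17 (add /tz 37): {"rv":66,"sf":29,"tz":37}
After op 18 (replace /sf 75): {"rv":66,"sf":75,"tz":37}
After op 19 (add /i 83): {"i":83,"rv":66,"sf":75,"tz":37}
After op 20 (remove /tz): {"i":83,"rv":66,"sf":75}
After op 21 (remove /i): {"rv":66,"sf":75}
Size at the root: 2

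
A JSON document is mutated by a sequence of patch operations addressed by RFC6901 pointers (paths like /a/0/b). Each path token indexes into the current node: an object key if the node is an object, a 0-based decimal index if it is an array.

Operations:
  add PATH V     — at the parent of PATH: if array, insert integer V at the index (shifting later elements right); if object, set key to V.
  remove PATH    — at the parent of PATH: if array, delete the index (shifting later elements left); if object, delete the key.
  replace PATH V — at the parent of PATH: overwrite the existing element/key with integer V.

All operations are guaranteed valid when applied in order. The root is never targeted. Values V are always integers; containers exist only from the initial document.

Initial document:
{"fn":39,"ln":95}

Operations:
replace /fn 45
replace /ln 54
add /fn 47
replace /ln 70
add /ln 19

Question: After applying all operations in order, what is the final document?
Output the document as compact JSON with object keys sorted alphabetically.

After op 1 (replace /fn 45): {"fn":45,"ln":95}
After op 2 (replace /ln 54): {"fn":45,"ln":54}
After op 3 (add /fn 47): {"fn":47,"ln":54}
After op 4 (replace /ln 70): {"fn":47,"ln":70}
After op 5 (add /ln 19): {"fn":47,"ln":19}

Answer: {"fn":47,"ln":19}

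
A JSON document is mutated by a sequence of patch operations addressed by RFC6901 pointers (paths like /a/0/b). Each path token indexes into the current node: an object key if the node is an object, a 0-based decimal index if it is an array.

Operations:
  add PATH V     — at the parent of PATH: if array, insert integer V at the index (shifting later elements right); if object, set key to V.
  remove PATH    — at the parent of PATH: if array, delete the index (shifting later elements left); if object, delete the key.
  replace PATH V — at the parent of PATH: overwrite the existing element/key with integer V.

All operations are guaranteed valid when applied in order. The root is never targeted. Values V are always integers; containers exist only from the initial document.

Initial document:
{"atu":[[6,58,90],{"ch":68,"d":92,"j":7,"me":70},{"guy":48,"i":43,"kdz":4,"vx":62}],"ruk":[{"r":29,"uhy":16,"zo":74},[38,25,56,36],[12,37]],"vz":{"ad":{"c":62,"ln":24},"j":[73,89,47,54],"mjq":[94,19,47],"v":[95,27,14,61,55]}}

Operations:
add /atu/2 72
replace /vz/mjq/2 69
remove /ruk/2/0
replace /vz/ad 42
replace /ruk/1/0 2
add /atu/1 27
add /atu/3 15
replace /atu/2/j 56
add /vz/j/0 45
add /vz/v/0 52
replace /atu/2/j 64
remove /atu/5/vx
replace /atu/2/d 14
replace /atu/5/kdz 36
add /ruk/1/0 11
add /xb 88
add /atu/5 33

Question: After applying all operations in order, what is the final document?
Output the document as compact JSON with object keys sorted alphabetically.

Answer: {"atu":[[6,58,90],27,{"ch":68,"d":14,"j":64,"me":70},15,72,33,{"guy":48,"i":43,"kdz":36}],"ruk":[{"r":29,"uhy":16,"zo":74},[11,2,25,56,36],[37]],"vz":{"ad":42,"j":[45,73,89,47,54],"mjq":[94,19,69],"v":[52,95,27,14,61,55]},"xb":88}

Derivation:
After op 1 (add /atu/2 72): {"atu":[[6,58,90],{"ch":68,"d":92,"j":7,"me":70},72,{"guy":48,"i":43,"kdz":4,"vx":62}],"ruk":[{"r":29,"uhy":16,"zo":74},[38,25,56,36],[12,37]],"vz":{"ad":{"c":62,"ln":24},"j":[73,89,47,54],"mjq":[94,19,47],"v":[95,27,14,61,55]}}
After op 2 (replace /vz/mjq/2 69): {"atu":[[6,58,90],{"ch":68,"d":92,"j":7,"me":70},72,{"guy":48,"i":43,"kdz":4,"vx":62}],"ruk":[{"r":29,"uhy":16,"zo":74},[38,25,56,36],[12,37]],"vz":{"ad":{"c":62,"ln":24},"j":[73,89,47,54],"mjq":[94,19,69],"v":[95,27,14,61,55]}}
After op 3 (remove /ruk/2/0): {"atu":[[6,58,90],{"ch":68,"d":92,"j":7,"me":70},72,{"guy":48,"i":43,"kdz":4,"vx":62}],"ruk":[{"r":29,"uhy":16,"zo":74},[38,25,56,36],[37]],"vz":{"ad":{"c":62,"ln":24},"j":[73,89,47,54],"mjq":[94,19,69],"v":[95,27,14,61,55]}}
After op 4 (replace /vz/ad 42): {"atu":[[6,58,90],{"ch":68,"d":92,"j":7,"me":70},72,{"guy":48,"i":43,"kdz":4,"vx":62}],"ruk":[{"r":29,"uhy":16,"zo":74},[38,25,56,36],[37]],"vz":{"ad":42,"j":[73,89,47,54],"mjq":[94,19,69],"v":[95,27,14,61,55]}}
After op 5 (replace /ruk/1/0 2): {"atu":[[6,58,90],{"ch":68,"d":92,"j":7,"me":70},72,{"guy":48,"i":43,"kdz":4,"vx":62}],"ruk":[{"r":29,"uhy":16,"zo":74},[2,25,56,36],[37]],"vz":{"ad":42,"j":[73,89,47,54],"mjq":[94,19,69],"v":[95,27,14,61,55]}}
After op 6 (add /atu/1 27): {"atu":[[6,58,90],27,{"ch":68,"d":92,"j":7,"me":70},72,{"guy":48,"i":43,"kdz":4,"vx":62}],"ruk":[{"r":29,"uhy":16,"zo":74},[2,25,56,36],[37]],"vz":{"ad":42,"j":[73,89,47,54],"mjq":[94,19,69],"v":[95,27,14,61,55]}}
After op 7 (add /atu/3 15): {"atu":[[6,58,90],27,{"ch":68,"d":92,"j":7,"me":70},15,72,{"guy":48,"i":43,"kdz":4,"vx":62}],"ruk":[{"r":29,"uhy":16,"zo":74},[2,25,56,36],[37]],"vz":{"ad":42,"j":[73,89,47,54],"mjq":[94,19,69],"v":[95,27,14,61,55]}}
After op 8 (replace /atu/2/j 56): {"atu":[[6,58,90],27,{"ch":68,"d":92,"j":56,"me":70},15,72,{"guy":48,"i":43,"kdz":4,"vx":62}],"ruk":[{"r":29,"uhy":16,"zo":74},[2,25,56,36],[37]],"vz":{"ad":42,"j":[73,89,47,54],"mjq":[94,19,69],"v":[95,27,14,61,55]}}
After op 9 (add /vz/j/0 45): {"atu":[[6,58,90],27,{"ch":68,"d":92,"j":56,"me":70},15,72,{"guy":48,"i":43,"kdz":4,"vx":62}],"ruk":[{"r":29,"uhy":16,"zo":74},[2,25,56,36],[37]],"vz":{"ad":42,"j":[45,73,89,47,54],"mjq":[94,19,69],"v":[95,27,14,61,55]}}
After op 10 (add /vz/v/0 52): {"atu":[[6,58,90],27,{"ch":68,"d":92,"j":56,"me":70},15,72,{"guy":48,"i":43,"kdz":4,"vx":62}],"ruk":[{"r":29,"uhy":16,"zo":74},[2,25,56,36],[37]],"vz":{"ad":42,"j":[45,73,89,47,54],"mjq":[94,19,69],"v":[52,95,27,14,61,55]}}
After op 11 (replace /atu/2/j 64): {"atu":[[6,58,90],27,{"ch":68,"d":92,"j":64,"me":70},15,72,{"guy":48,"i":43,"kdz":4,"vx":62}],"ruk":[{"r":29,"uhy":16,"zo":74},[2,25,56,36],[37]],"vz":{"ad":42,"j":[45,73,89,47,54],"mjq":[94,19,69],"v":[52,95,27,14,61,55]}}
After op 12 (remove /atu/5/vx): {"atu":[[6,58,90],27,{"ch":68,"d":92,"j":64,"me":70},15,72,{"guy":48,"i":43,"kdz":4}],"ruk":[{"r":29,"uhy":16,"zo":74},[2,25,56,36],[37]],"vz":{"ad":42,"j":[45,73,89,47,54],"mjq":[94,19,69],"v":[52,95,27,14,61,55]}}
After op 13 (replace /atu/2/d 14): {"atu":[[6,58,90],27,{"ch":68,"d":14,"j":64,"me":70},15,72,{"guy":48,"i":43,"kdz":4}],"ruk":[{"r":29,"uhy":16,"zo":74},[2,25,56,36],[37]],"vz":{"ad":42,"j":[45,73,89,47,54],"mjq":[94,19,69],"v":[52,95,27,14,61,55]}}
After op 14 (replace /atu/5/kdz 36): {"atu":[[6,58,90],27,{"ch":68,"d":14,"j":64,"me":70},15,72,{"guy":48,"i":43,"kdz":36}],"ruk":[{"r":29,"uhy":16,"zo":74},[2,25,56,36],[37]],"vz":{"ad":42,"j":[45,73,89,47,54],"mjq":[94,19,69],"v":[52,95,27,14,61,55]}}
After op 15 (add /ruk/1/0 11): {"atu":[[6,58,90],27,{"ch":68,"d":14,"j":64,"me":70},15,72,{"guy":48,"i":43,"kdz":36}],"ruk":[{"r":29,"uhy":16,"zo":74},[11,2,25,56,36],[37]],"vz":{"ad":42,"j":[45,73,89,47,54],"mjq":[94,19,69],"v":[52,95,27,14,61,55]}}
After op 16 (add /xb 88): {"atu":[[6,58,90],27,{"ch":68,"d":14,"j":64,"me":70},15,72,{"guy":48,"i":43,"kdz":36}],"ruk":[{"r":29,"uhy":16,"zo":74},[11,2,25,56,36],[37]],"vz":{"ad":42,"j":[45,73,89,47,54],"mjq":[94,19,69],"v":[52,95,27,14,61,55]},"xb":88}
After op 17 (add /atu/5 33): {"atu":[[6,58,90],27,{"ch":68,"d":14,"j":64,"me":70},15,72,33,{"guy":48,"i":43,"kdz":36}],"ruk":[{"r":29,"uhy":16,"zo":74},[11,2,25,56,36],[37]],"vz":{"ad":42,"j":[45,73,89,47,54],"mjq":[94,19,69],"v":[52,95,27,14,61,55]},"xb":88}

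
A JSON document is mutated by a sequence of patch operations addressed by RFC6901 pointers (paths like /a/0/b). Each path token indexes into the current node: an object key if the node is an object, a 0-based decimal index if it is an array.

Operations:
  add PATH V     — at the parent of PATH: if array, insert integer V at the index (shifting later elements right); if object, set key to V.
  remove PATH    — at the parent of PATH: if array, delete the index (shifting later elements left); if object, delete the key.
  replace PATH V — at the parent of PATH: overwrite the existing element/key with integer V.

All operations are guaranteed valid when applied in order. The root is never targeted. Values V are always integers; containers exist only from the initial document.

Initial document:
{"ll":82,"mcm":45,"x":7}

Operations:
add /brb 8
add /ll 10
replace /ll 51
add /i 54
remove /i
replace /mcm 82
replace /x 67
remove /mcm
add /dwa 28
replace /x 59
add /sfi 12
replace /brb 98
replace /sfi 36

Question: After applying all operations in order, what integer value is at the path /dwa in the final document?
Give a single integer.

After op 1 (add /brb 8): {"brb":8,"ll":82,"mcm":45,"x":7}
After op 2 (add /ll 10): {"brb":8,"ll":10,"mcm":45,"x":7}
After op 3 (replace /ll 51): {"brb":8,"ll":51,"mcm":45,"x":7}
After op 4 (add /i 54): {"brb":8,"i":54,"ll":51,"mcm":45,"x":7}
After op 5 (remove /i): {"brb":8,"ll":51,"mcm":45,"x":7}
After op 6 (replace /mcm 82): {"brb":8,"ll":51,"mcm":82,"x":7}
After op 7 (replace /x 67): {"brb":8,"ll":51,"mcm":82,"x":67}
After op 8 (remove /mcm): {"brb":8,"ll":51,"x":67}
After op 9 (add /dwa 28): {"brb":8,"dwa":28,"ll":51,"x":67}
After op 10 (replace /x 59): {"brb":8,"dwa":28,"ll":51,"x":59}
After op 11 (add /sfi 12): {"brb":8,"dwa":28,"ll":51,"sfi":12,"x":59}
After op 12 (replace /brb 98): {"brb":98,"dwa":28,"ll":51,"sfi":12,"x":59}
After op 13 (replace /sfi 36): {"brb":98,"dwa":28,"ll":51,"sfi":36,"x":59}
Value at /dwa: 28

Answer: 28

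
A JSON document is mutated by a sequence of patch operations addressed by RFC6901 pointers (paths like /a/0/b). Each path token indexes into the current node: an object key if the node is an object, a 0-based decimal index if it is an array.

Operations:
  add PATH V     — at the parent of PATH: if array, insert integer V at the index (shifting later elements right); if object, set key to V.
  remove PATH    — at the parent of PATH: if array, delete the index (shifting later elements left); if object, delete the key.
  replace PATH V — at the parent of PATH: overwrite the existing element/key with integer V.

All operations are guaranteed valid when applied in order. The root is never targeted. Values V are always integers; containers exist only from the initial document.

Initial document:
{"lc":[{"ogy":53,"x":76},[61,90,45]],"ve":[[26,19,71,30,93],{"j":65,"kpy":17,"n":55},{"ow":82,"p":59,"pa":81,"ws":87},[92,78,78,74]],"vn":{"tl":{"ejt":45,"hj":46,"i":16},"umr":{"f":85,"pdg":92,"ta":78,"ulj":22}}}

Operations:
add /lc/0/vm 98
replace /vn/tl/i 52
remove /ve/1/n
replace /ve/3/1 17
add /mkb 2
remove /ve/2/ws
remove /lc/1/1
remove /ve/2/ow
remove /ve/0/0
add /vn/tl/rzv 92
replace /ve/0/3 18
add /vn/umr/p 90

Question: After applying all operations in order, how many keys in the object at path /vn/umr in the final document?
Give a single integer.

After op 1 (add /lc/0/vm 98): {"lc":[{"ogy":53,"vm":98,"x":76},[61,90,45]],"ve":[[26,19,71,30,93],{"j":65,"kpy":17,"n":55},{"ow":82,"p":59,"pa":81,"ws":87},[92,78,78,74]],"vn":{"tl":{"ejt":45,"hj":46,"i":16},"umr":{"f":85,"pdg":92,"ta":78,"ulj":22}}}
After op 2 (replace /vn/tl/i 52): {"lc":[{"ogy":53,"vm":98,"x":76},[61,90,45]],"ve":[[26,19,71,30,93],{"j":65,"kpy":17,"n":55},{"ow":82,"p":59,"pa":81,"ws":87},[92,78,78,74]],"vn":{"tl":{"ejt":45,"hj":46,"i":52},"umr":{"f":85,"pdg":92,"ta":78,"ulj":22}}}
After op 3 (remove /ve/1/n): {"lc":[{"ogy":53,"vm":98,"x":76},[61,90,45]],"ve":[[26,19,71,30,93],{"j":65,"kpy":17},{"ow":82,"p":59,"pa":81,"ws":87},[92,78,78,74]],"vn":{"tl":{"ejt":45,"hj":46,"i":52},"umr":{"f":85,"pdg":92,"ta":78,"ulj":22}}}
After op 4 (replace /ve/3/1 17): {"lc":[{"ogy":53,"vm":98,"x":76},[61,90,45]],"ve":[[26,19,71,30,93],{"j":65,"kpy":17},{"ow":82,"p":59,"pa":81,"ws":87},[92,17,78,74]],"vn":{"tl":{"ejt":45,"hj":46,"i":52},"umr":{"f":85,"pdg":92,"ta":78,"ulj":22}}}
After op 5 (add /mkb 2): {"lc":[{"ogy":53,"vm":98,"x":76},[61,90,45]],"mkb":2,"ve":[[26,19,71,30,93],{"j":65,"kpy":17},{"ow":82,"p":59,"pa":81,"ws":87},[92,17,78,74]],"vn":{"tl":{"ejt":45,"hj":46,"i":52},"umr":{"f":85,"pdg":92,"ta":78,"ulj":22}}}
After op 6 (remove /ve/2/ws): {"lc":[{"ogy":53,"vm":98,"x":76},[61,90,45]],"mkb":2,"ve":[[26,19,71,30,93],{"j":65,"kpy":17},{"ow":82,"p":59,"pa":81},[92,17,78,74]],"vn":{"tl":{"ejt":45,"hj":46,"i":52},"umr":{"f":85,"pdg":92,"ta":78,"ulj":22}}}
After op 7 (remove /lc/1/1): {"lc":[{"ogy":53,"vm":98,"x":76},[61,45]],"mkb":2,"ve":[[26,19,71,30,93],{"j":65,"kpy":17},{"ow":82,"p":59,"pa":81},[92,17,78,74]],"vn":{"tl":{"ejt":45,"hj":46,"i":52},"umr":{"f":85,"pdg":92,"ta":78,"ulj":22}}}
After op 8 (remove /ve/2/ow): {"lc":[{"ogy":53,"vm":98,"x":76},[61,45]],"mkb":2,"ve":[[26,19,71,30,93],{"j":65,"kpy":17},{"p":59,"pa":81},[92,17,78,74]],"vn":{"tl":{"ejt":45,"hj":46,"i":52},"umr":{"f":85,"pdg":92,"ta":78,"ulj":22}}}
After op 9 (remove /ve/0/0): {"lc":[{"ogy":53,"vm":98,"x":76},[61,45]],"mkb":2,"ve":[[19,71,30,93],{"j":65,"kpy":17},{"p":59,"pa":81},[92,17,78,74]],"vn":{"tl":{"ejt":45,"hj":46,"i":52},"umr":{"f":85,"pdg":92,"ta":78,"ulj":22}}}
After op 10 (add /vn/tl/rzv 92): {"lc":[{"ogy":53,"vm":98,"x":76},[61,45]],"mkb":2,"ve":[[19,71,30,93],{"j":65,"kpy":17},{"p":59,"pa":81},[92,17,78,74]],"vn":{"tl":{"ejt":45,"hj":46,"i":52,"rzv":92},"umr":{"f":85,"pdg":92,"ta":78,"ulj":22}}}
After op 11 (replace /ve/0/3 18): {"lc":[{"ogy":53,"vm":98,"x":76},[61,45]],"mkb":2,"ve":[[19,71,30,18],{"j":65,"kpy":17},{"p":59,"pa":81},[92,17,78,74]],"vn":{"tl":{"ejt":45,"hj":46,"i":52,"rzv":92},"umr":{"f":85,"pdg":92,"ta":78,"ulj":22}}}
After op 12 (add /vn/umr/p 90): {"lc":[{"ogy":53,"vm":98,"x":76},[61,45]],"mkb":2,"ve":[[19,71,30,18],{"j":65,"kpy":17},{"p":59,"pa":81},[92,17,78,74]],"vn":{"tl":{"ejt":45,"hj":46,"i":52,"rzv":92},"umr":{"f":85,"p":90,"pdg":92,"ta":78,"ulj":22}}}
Size at path /vn/umr: 5

Answer: 5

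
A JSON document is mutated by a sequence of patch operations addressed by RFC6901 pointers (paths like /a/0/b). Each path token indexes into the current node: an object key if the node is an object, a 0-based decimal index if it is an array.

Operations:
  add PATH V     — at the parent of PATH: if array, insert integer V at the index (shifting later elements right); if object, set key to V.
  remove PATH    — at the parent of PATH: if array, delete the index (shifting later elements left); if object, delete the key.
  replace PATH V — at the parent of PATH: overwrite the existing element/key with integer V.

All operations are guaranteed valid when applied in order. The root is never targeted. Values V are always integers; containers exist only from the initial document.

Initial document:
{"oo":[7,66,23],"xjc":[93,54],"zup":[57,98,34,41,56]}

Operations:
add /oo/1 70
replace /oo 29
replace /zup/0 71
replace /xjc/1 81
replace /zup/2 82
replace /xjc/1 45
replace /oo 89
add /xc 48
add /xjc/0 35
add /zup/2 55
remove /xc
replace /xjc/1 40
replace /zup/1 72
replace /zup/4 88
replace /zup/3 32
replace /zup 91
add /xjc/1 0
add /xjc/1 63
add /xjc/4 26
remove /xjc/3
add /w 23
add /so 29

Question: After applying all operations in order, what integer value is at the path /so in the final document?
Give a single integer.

Answer: 29

Derivation:
After op 1 (add /oo/1 70): {"oo":[7,70,66,23],"xjc":[93,54],"zup":[57,98,34,41,56]}
After op 2 (replace /oo 29): {"oo":29,"xjc":[93,54],"zup":[57,98,34,41,56]}
After op 3 (replace /zup/0 71): {"oo":29,"xjc":[93,54],"zup":[71,98,34,41,56]}
After op 4 (replace /xjc/1 81): {"oo":29,"xjc":[93,81],"zup":[71,98,34,41,56]}
After op 5 (replace /zup/2 82): {"oo":29,"xjc":[93,81],"zup":[71,98,82,41,56]}
After op 6 (replace /xjc/1 45): {"oo":29,"xjc":[93,45],"zup":[71,98,82,41,56]}
After op 7 (replace /oo 89): {"oo":89,"xjc":[93,45],"zup":[71,98,82,41,56]}
After op 8 (add /xc 48): {"oo":89,"xc":48,"xjc":[93,45],"zup":[71,98,82,41,56]}
After op 9 (add /xjc/0 35): {"oo":89,"xc":48,"xjc":[35,93,45],"zup":[71,98,82,41,56]}
After op 10 (add /zup/2 55): {"oo":89,"xc":48,"xjc":[35,93,45],"zup":[71,98,55,82,41,56]}
After op 11 (remove /xc): {"oo":89,"xjc":[35,93,45],"zup":[71,98,55,82,41,56]}
After op 12 (replace /xjc/1 40): {"oo":89,"xjc":[35,40,45],"zup":[71,98,55,82,41,56]}
After op 13 (replace /zup/1 72): {"oo":89,"xjc":[35,40,45],"zup":[71,72,55,82,41,56]}
After op 14 (replace /zup/4 88): {"oo":89,"xjc":[35,40,45],"zup":[71,72,55,82,88,56]}
After op 15 (replace /zup/3 32): {"oo":89,"xjc":[35,40,45],"zup":[71,72,55,32,88,56]}
After op 16 (replace /zup 91): {"oo":89,"xjc":[35,40,45],"zup":91}
After op 17 (add /xjc/1 0): {"oo":89,"xjc":[35,0,40,45],"zup":91}
After op 18 (add /xjc/1 63): {"oo":89,"xjc":[35,63,0,40,45],"zup":91}
After op 19 (add /xjc/4 26): {"oo":89,"xjc":[35,63,0,40,26,45],"zup":91}
After op 20 (remove /xjc/3): {"oo":89,"xjc":[35,63,0,26,45],"zup":91}
After op 21 (add /w 23): {"oo":89,"w":23,"xjc":[35,63,0,26,45],"zup":91}
After op 22 (add /so 29): {"oo":89,"so":29,"w":23,"xjc":[35,63,0,26,45],"zup":91}
Value at /so: 29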